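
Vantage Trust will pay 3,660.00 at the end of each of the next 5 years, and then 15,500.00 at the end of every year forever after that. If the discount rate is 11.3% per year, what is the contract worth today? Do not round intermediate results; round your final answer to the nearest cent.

PV of 5-year annuity: 3,660.00 × [1 − (1+0.113)^−5] / 0.113 = 13425.51705
Perpetuity value at year 5: 15,500.00 / 0.113 = 137168.14159
PV of perpetuity: 137168.14159 / (1+0.113)^5 = 80311.44371
Total PV = 13425.51705 + 80311.44371 = 93736.96076

93736.96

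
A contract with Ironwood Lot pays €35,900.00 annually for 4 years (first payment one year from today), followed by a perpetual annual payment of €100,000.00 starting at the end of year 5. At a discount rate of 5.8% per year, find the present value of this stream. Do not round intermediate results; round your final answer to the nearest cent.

PV of 4-year annuity: €35,900.00 × [1 − (1+0.058)^−4] / 0.058 = 124969.11701
Perpetuity value at year 4: €100,000.00 / 0.058 = 1724137.93103
PV of perpetuity: 1724137.93103 / (1+0.058)^4 = 1376034.54104
Total PV = 124969.11701 + 1376034.54104 = 1501003.65805

€1501003.66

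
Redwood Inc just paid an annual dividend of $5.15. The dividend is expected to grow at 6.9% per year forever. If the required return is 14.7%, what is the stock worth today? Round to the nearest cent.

D₁ = D₀ × (1 + g) = $5.15 × 1.069 = $5.5054
Growing perpetuity: P = D₁ / (r − g) = $5.5054 / (0.147 − 0.069) = $70.58

$70.58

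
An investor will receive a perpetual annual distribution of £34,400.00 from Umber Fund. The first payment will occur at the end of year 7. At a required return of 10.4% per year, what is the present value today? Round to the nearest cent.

Value at end of year 6: C / r = £34,400.00 / 0.104 = £330,769.2308
Discount to today: PV = £330,769.2308 / (1 + 0.104)^6 = £330,769.2308 / 1.810566 = £182,688.27

£182688.27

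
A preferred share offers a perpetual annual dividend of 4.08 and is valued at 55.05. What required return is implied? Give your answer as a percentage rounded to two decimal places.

7.41%

P = C/r ⇒ r = C/P = 4.08/55.05 = 0.074114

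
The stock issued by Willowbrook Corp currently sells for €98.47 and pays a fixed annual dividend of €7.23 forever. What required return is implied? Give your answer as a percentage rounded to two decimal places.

P = C/r ⇒ r = C/P = €7.23/€98.47 = 0.073423

7.34%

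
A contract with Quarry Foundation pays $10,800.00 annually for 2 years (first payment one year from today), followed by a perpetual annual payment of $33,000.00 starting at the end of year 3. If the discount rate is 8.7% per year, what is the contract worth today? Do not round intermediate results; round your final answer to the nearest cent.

PV of 2-year annuity: $10,800.00 × [1 − (1+0.087)^−2] / 0.087 = 19075.99133
Perpetuity value at year 2: $33,000.00 / 0.087 = 379310.34483
PV of perpetuity: 379310.34483 / (1+0.087)^2 = 321022.59354
Total PV = 19075.99133 + 321022.59354 = 340098.58487

$340098.58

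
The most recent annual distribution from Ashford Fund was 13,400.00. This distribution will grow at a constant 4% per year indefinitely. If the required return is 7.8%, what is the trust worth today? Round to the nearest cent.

D₁ = D₀ × (1 + g) = 13,400.00 × 1.04 = 13,936.0000
Growing perpetuity: P = D₁ / (r − g) = 13,936.0000 / (0.078 − 0.04) = 366,736.84

366736.84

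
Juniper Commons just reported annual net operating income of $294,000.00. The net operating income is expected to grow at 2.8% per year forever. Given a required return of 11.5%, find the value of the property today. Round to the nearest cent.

D₁ = D₀ × (1 + g) = $294,000.00 × 1.028 = $302,232.0000
Growing perpetuity: P = D₁ / (r − g) = $302,232.0000 / (0.115 − 0.028) = $3,473,931.03

$3473931.03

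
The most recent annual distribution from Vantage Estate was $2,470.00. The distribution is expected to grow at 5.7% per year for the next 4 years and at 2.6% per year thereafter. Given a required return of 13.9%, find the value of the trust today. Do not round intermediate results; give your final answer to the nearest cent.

$24858.26

D_1 = 2610.79000
D_2 = 2759.60503
D_3 = 2916.90252
D_4 = 3083.16596
Terminal value at year 4: TV = D_4×(1+g_2)/(r−g_2) = 3163.32828/0.113 = 27994.05553
P_0 = D_1/(1+r)^1 + D_2/(1+r)^2 + D_3/(1+r)^3 + D_4/(1+r)^4 + TV/(1+r)^4
    = 2292.17735 + 2127.15668 + 1974.01634 + 1831.90103 + 16633.01287 = 24858.26426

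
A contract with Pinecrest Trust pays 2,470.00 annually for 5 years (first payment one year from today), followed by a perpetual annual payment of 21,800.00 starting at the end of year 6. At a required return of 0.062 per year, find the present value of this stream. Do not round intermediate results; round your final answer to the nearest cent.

PV of 5-year annuity: 2,470.00 × [1 − (1+0.062)^−5] / 0.062 = 10348.17273
Perpetuity value at year 5: 21,800.00 / 0.062 = 351612.90323
PV of perpetuity: 351612.90323 / (1+0.062)^5 = 260280.85242
Total PV = 10348.17273 + 260280.85242 = 270629.02515

270629.03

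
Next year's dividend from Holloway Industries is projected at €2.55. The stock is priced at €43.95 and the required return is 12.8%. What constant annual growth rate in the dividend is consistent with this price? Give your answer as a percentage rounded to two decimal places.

7.00%

P = D₁/(r−g) ⇒ g = r − D₁/P = 0.128 − €2.55/€43.95 = 0.069980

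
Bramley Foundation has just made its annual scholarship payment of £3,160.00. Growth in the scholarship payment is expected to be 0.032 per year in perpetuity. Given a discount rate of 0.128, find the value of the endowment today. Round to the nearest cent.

D₁ = D₀ × (1 + g) = £3,160.00 × 1.032 = £3,261.1200
Growing perpetuity: P = D₁ / (r − g) = £3,261.1200 / (0.128 − 0.032) = £33,970.00

£33970.00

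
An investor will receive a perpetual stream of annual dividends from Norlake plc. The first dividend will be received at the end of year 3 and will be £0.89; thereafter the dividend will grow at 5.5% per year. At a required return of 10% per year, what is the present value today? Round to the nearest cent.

Value at end of year 2: C₁ / (r − g) = £0.89 / (0.1 − 0.055) = £19.7778
Discount to today: PV = £19.7778 / (1 + 0.1)^2 = £19.7778 / 1.210000 = £16.35

£16.35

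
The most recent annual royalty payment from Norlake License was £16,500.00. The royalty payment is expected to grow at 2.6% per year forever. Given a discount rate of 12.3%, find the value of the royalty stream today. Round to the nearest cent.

D₁ = D₀ × (1 + g) = £16,500.00 × 1.026 = £16,929.0000
Growing perpetuity: P = D₁ / (r − g) = £16,929.0000 / (0.123 − 0.026) = £174,525.77

£174525.77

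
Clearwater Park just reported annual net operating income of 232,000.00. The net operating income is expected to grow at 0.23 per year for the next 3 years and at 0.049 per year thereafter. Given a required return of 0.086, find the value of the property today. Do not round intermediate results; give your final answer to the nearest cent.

D_1 = 285360.00000
D_2 = 350992.80000
D_3 = 431721.14400
Terminal value at year 3: TV = D_3×(1+g_2)/(r−g_2) = 452875.48006/0.037 = 12239877.83935
P_0 = D_1/(1+r)^1 + D_2/(1+r)^2 + D_3/(1+r)^3 + TV/(1+r)^3
    = 262762.43094 + 297603.85825 + 337065.14332 + 9556252.30648 = 10453683.73899

10453683.74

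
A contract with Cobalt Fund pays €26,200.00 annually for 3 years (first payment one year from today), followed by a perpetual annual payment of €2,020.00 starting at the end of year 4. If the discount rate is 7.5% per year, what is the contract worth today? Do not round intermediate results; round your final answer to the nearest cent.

€89814.05

PV of 3-year annuity: €26,200.00 × [1 − (1+0.075)^−3] / 0.075 = 68133.77438
Perpetuity value at year 3: €2,020.00 / 0.075 = 26933.33333
PV of perpetuity: 26933.33333 / (1+0.075)^3 = 21680.27134
Total PV = 68133.77438 + 21680.27134 = 89814.04572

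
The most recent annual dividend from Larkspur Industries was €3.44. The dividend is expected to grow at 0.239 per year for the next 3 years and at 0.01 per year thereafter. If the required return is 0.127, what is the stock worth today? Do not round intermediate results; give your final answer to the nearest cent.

€51.97

D_1 = 4.26216
D_2 = 5.28082
D_3 = 6.54293
Terminal value at year 3: TV = D_3×(1+g_2)/(r−g_2) = 6.60836/0.117 = 56.48171
P_0 = D_1/(1+r)^1 + D_2/(1+r)^2 + D_3/(1+r)^3 + TV/(1+r)^3
    = 3.78186 + 4.15770 + 4.57089 + 39.45810 = 51.96855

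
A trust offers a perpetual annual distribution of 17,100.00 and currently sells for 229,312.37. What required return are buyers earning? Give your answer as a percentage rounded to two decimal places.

P = C/r ⇒ r = C/P = 17,100.00/229,312.37 = 0.074571

7.46%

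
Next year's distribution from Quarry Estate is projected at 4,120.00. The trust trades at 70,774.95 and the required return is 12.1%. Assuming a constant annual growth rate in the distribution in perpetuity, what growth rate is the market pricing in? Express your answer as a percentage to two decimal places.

P = D₁/(r−g) ⇒ g = r − D₁/P = 0.121 − 4,120.00/70,774.95 = 0.062787

6.28%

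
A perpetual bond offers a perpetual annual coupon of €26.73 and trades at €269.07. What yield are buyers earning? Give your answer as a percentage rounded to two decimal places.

9.93%

P = C/r ⇒ r = C/P = €26.73/€269.07 = 0.099342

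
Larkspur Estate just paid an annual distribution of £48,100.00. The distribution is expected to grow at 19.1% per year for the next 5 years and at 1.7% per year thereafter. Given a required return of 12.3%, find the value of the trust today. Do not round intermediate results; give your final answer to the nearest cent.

£907064.33

D_1 = 57287.10000
D_2 = 68228.93610
D_3 = 81260.66290
D_4 = 96781.44951
D_5 = 115266.70636
Terminal value at year 5: TV = D_5×(1+g_2)/(r−g_2) = 117226.24037/0.106 = 1105907.92804
P_0 = D_1/(1+r)^1 + D_2/(1+r)^2 + D_3/(1+r)^3 + D_4/(1+r)^4 + D_5/(1+r)^5 + TV/(1+r)^5
    = 51012.55565 + 54101.47265 + 57377.43003 + 60851.75349 + 64536.45450 + 619184.66252 = 907064.32884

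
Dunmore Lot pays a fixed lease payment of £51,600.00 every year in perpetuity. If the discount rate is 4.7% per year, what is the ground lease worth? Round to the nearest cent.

£1097872.34

Level perpetuity: PV = C / r = £51,600.00 / 0.047 = £1,097,872.34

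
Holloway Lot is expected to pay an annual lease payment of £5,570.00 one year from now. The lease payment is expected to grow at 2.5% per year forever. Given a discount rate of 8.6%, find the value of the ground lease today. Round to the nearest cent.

£91311.48

Growing perpetuity: P = D₁ / (r − g) = £5,570.0000 / (0.086 − 0.025) = £91,311.48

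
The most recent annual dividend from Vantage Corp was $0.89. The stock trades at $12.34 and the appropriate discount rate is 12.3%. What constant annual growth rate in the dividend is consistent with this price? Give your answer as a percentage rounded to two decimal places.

4.75%

P = D₀(1+g)/(r−g) ⇒ P(r−g) = D₀(1+g) ⇒ g(P+D₀) = P·r − D₀
g = (P·r − D₀)/(P + D₀) = ($12.34×0.123 − $0.89) / ($12.34 + $0.89) = 0.047454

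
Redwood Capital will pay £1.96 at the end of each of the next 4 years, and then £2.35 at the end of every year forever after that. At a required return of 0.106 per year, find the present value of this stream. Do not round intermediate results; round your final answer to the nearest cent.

£20.95

PV of 4-year annuity: £1.96 × [1 − (1+0.106)^−4] / 0.106 = 6.13309
Perpetuity value at year 4: £2.35 / 0.106 = 22.16981
PV of perpetuity: 22.16981 / (1+0.106)^4 = 14.81636
Total PV = 6.13309 + 14.81636 = 20.94945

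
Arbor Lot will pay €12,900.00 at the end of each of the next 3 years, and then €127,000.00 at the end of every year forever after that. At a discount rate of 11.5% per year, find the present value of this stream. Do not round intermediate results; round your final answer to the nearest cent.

€827926.95

PV of 3-year annuity: €12,900.00 × [1 − (1+0.115)^−3] / 0.115 = 31251.79008
Perpetuity value at year 3: €127,000.00 / 0.115 = 1104347.82609
PV of perpetuity: 1104347.82609 / (1+0.115)^3 = 796675.16403
Total PV = 31251.79008 + 796675.16403 = 827926.95411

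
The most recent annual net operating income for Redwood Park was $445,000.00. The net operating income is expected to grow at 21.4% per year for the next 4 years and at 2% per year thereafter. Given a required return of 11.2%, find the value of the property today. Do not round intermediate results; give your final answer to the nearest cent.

D_1 = 540230.00000
D_2 = 655839.22000
D_3 = 796188.81308
D_4 = 966573.21908
Terminal value at year 4: TV = D_4×(1+g_2)/(r−g_2) = 985904.68346/0.092 = 10716355.25501
P_0 = D_1/(1+r)^1 + D_2/(1+r)^2 + D_3/(1+r)^3 + D_4/(1+r)^4 + TV/(1+r)^4
    = 485818.34532 + 530380.81945 + 579030.85864 + 632143.40143 + 7008546.40713 = 9235919.83197

$9235919.83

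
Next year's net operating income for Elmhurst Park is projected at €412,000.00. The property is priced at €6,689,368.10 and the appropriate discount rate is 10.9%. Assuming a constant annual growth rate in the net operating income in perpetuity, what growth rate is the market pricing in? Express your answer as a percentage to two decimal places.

4.74%

P = D₁/(r−g) ⇒ g = r − D₁/P = 0.109 − €412,000.00/€6,689,368.10 = 0.047410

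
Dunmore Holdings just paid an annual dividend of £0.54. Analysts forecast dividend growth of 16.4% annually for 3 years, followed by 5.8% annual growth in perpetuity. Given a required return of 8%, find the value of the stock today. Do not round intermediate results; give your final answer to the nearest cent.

£34.40

D_1 = 0.62856
D_2 = 0.73164
D_3 = 0.85163
Terminal value at year 3: TV = D_3×(1+g_2)/(r−g_2) = 0.90103/0.022 = 40.95583
P_0 = D_1/(1+r)^1 + D_2/(1+r)^2 + D_3/(1+r)^3 + TV/(1+r)^3
    = 0.58200 + 0.62727 + 0.67605 + 32.51206 = 34.39738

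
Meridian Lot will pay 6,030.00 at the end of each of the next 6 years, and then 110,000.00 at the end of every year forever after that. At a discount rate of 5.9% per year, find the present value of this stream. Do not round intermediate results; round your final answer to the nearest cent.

PV of 6-year annuity: 6,030.00 × [1 − (1+0.059)^−6] / 0.059 = 29744.85636
Perpetuity value at year 6: 110,000.00 / 0.059 = 1864406.77966
PV of perpetuity: 1864406.77966 / (1+0.059)^6 = 1321797.45966
Total PV = 29744.85636 + 1321797.45966 = 1351542.31602

1351542.32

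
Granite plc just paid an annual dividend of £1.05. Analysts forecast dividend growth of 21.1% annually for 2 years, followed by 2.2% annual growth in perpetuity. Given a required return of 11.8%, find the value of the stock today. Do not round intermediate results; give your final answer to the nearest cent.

D_1 = 1.27155
D_2 = 1.53985
Terminal value at year 2: TV = D_2×(1+g_2)/(r−g_2) = 1.57372/0.096 = 16.39296
P_0 = D_1/(1+r)^1 + D_2/(1+r)^2 + TV/(1+r)^2
    = 1.13734 + 1.23195 + 13.11516 = 15.48446

£15.48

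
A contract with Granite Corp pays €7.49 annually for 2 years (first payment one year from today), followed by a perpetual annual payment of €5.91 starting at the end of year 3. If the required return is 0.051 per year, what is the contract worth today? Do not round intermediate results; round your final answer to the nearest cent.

PV of 2-year annuity: €7.49 × [1 − (1+0.051)^−2] / 0.051 = 13.90728
Perpetuity value at year 2: €5.91 / 0.051 = 115.88235
PV of perpetuity: 115.88235 / (1+0.051)^2 = 104.90879
Total PV = 13.90728 + 104.90879 = 118.81606

€118.82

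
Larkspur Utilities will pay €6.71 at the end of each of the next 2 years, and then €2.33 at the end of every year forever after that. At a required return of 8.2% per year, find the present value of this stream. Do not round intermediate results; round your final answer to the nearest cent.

€36.20

PV of 2-year annuity: €6.71 × [1 − (1+0.082)^−2] / 0.082 = 11.93297
Perpetuity value at year 2: €2.33 / 0.082 = 28.41463
PV of perpetuity: 28.41463 / (1+0.082)^2 = 24.27099
Total PV = 11.93297 + 24.27099 = 36.20397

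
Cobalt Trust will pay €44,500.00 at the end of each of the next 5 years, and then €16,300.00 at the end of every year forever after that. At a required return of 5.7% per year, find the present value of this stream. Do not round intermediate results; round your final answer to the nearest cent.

PV of 5-year annuity: €44,500.00 × [1 − (1+0.057)^−5] / 0.057 = 188989.96986
Perpetuity value at year 5: €16,300.00 / 0.057 = 285964.91228
PV of perpetuity: 285964.91228 / (1+0.057)^5 = 216739.37276
Total PV = 188989.96986 + 216739.37276 = 405729.34262

€405729.34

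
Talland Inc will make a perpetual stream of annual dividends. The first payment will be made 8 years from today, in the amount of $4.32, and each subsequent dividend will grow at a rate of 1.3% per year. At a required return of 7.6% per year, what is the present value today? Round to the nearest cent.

$41.06

Value at end of year 7: C₁ / (r − g) = $4.32 / (0.076 − 0.013) = $68.5714
Discount to today: PV = $68.5714 / (1 + 0.076)^7 = $68.5714 / 1.669882 = $41.06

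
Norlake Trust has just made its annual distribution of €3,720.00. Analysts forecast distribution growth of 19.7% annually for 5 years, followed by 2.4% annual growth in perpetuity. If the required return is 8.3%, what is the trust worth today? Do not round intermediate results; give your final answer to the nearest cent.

€131858.51

D_1 = 4452.84000
D_2 = 5330.04948
D_3 = 6380.06923
D_4 = 7636.94287
D_5 = 9141.42061
Terminal value at year 5: TV = D_5×(1+g_2)/(r−g_2) = 9360.81470/0.059 = 158657.87635
P_0 = D_1/(1+r)^1 + D_2/(1+r)^2 + D_3/(1+r)^3 + D_4/(1+r)^4 + D_5/(1+r)^5 + TV/(1+r)^5
    = 4111.57895 + 4544.37673 + 5022.73218 + 5551.44083 + 6135.80302 + 106492.58121 = 131858.51292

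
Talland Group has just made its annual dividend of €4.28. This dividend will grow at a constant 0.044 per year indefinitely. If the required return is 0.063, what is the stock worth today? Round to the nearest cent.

D₁ = D₀ × (1 + g) = €4.28 × 1.044 = €4.4683
Growing perpetuity: P = D₁ / (r − g) = €4.4683 / (0.063 − 0.044) = €235.17

€235.17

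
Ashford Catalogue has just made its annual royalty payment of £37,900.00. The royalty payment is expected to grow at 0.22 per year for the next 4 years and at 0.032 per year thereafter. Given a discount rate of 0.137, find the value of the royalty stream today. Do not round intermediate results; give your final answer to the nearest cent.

D_1 = 46238.00000
D_2 = 56410.36000
D_3 = 68820.63920
D_4 = 83961.17982
Terminal value at year 4: TV = D_4×(1+g_2)/(r−g_2) = 86647.93758/0.105 = 825218.45313
P_0 = D_1/(1+r)^1 + D_2/(1+r)^2 + D_3/(1+r)^3 + D_4/(1+r)^4 + TV/(1+r)^4
    = 40666.66667 + 43635.29757 + 46820.63591 + 50238.50115 + 493772.69706 = 675133.79835

£675133.80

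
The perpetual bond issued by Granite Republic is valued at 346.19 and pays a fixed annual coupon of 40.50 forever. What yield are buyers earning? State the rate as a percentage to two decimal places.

11.70%

P = C/r ⇒ r = C/P = 40.50/346.19 = 0.116988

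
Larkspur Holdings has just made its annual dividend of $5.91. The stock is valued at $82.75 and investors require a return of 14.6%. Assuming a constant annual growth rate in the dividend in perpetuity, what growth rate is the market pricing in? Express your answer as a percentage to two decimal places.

6.96%

P = D₀(1+g)/(r−g) ⇒ P(r−g) = D₀(1+g) ⇒ g(P+D₀) = P·r − D₀
g = (P·r − D₀)/(P + D₀) = ($82.75×0.146 − $5.91) / ($82.75 + $5.91) = 0.069609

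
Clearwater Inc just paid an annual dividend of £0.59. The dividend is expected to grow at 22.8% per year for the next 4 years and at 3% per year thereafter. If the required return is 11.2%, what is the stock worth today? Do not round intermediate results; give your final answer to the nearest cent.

D_1 = 0.72452
D_2 = 0.88971
D_3 = 1.09256
D_4 = 1.34167
Terminal value at year 4: TV = D_4×(1+g_2)/(r−g_2) = 1.38192/0.082 = 16.85268
P_0 = D_1/(1+r)^1 + D_2/(1+r)^2 + D_3/(1+r)^3 + D_4/(1+r)^4 + TV/(1+r)^4
    = 0.65155 + 0.71951 + 0.79457 + 0.87746 + 11.02173 = 14.06482

£14.06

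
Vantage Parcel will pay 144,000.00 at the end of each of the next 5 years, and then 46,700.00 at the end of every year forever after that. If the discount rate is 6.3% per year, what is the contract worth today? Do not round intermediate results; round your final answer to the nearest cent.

1147809.38

PV of 5-year annuity: 144,000.00 × [1 − (1+0.063)^−5] / 0.063 = 601661.81050
Perpetuity value at year 5: 46,700.00 / 0.063 = 741269.84127
PV of perpetuity: 741269.84127 / (1+0.063)^5 = 546147.57356
Total PV = 601661.81050 + 546147.57356 = 1147809.38406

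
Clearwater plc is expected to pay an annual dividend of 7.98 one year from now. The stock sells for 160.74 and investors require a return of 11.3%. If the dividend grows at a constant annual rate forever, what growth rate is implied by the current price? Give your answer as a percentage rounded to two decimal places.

6.34%

P = D₁/(r−g) ⇒ g = r − D₁/P = 0.113 − 7.98/160.74 = 0.063355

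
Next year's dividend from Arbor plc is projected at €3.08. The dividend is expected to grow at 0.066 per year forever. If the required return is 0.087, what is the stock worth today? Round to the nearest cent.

€146.67

Growing perpetuity: P = D₁ / (r − g) = €3.0800 / (0.087 − 0.066) = €146.67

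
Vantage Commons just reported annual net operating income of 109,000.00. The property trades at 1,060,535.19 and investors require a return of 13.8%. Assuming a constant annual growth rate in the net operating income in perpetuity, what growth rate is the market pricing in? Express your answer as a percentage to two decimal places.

3.19%

P = D₀(1+g)/(r−g) ⇒ P(r−g) = D₀(1+g) ⇒ g(P+D₀) = P·r − D₀
g = (P·r − D₀)/(P + D₀) = (1,060,535.19×0.138 − 109,000.00) / (1,060,535.19 + 109,000.00) = 0.031939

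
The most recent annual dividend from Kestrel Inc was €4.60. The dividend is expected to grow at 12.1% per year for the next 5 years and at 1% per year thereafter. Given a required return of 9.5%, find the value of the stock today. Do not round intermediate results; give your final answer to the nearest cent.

€86.15

D_1 = 5.15660
D_2 = 5.78055
D_3 = 6.47999
D_4 = 7.26407
D_5 = 8.14303
Terminal value at year 5: TV = D_5×(1+g_2)/(r−g_2) = 8.22446/0.085 = 96.75833
P_0 = D_1/(1+r)^1 + D_2/(1+r)^2 + D_3/(1+r)^3 + D_4/(1+r)^4 + D_5/(1+r)^5 + TV/(1+r)^5
    = 4.70922 + 4.82104 + 4.93551 + 5.05270 + 5.17268 + 61.46357 = 86.15472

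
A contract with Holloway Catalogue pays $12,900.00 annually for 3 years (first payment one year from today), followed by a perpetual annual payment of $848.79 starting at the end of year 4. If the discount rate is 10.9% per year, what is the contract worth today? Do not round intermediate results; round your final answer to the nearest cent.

$37288.08

PV of 3-year annuity: $12,900.00 × [1 − (1+0.109)^−3] / 0.109 = 31578.82835
Perpetuity value at year 3: $848.79 / 0.109 = 7787.06422
PV of perpetuity: 7787.06422 / (1+0.109)^3 = 5709.25075
Total PV = 31578.82835 + 5709.25075 = 37288.07911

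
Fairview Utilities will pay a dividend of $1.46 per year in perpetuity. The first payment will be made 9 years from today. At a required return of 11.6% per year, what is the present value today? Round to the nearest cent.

$5.23

Value at end of year 8: C / r = $1.46 / 0.116 = $12.5862
Discount to today: PV = $12.5862 / (1 + 0.116)^8 = $12.5862 / 2.406099 = $5.23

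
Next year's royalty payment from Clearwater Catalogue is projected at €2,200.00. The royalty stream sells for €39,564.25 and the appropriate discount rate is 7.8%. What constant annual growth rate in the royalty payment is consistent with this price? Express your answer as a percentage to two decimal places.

P = D₁/(r−g) ⇒ g = r − D₁/P = 0.078 − €2,200.00/€39,564.25 = 0.022394

2.24%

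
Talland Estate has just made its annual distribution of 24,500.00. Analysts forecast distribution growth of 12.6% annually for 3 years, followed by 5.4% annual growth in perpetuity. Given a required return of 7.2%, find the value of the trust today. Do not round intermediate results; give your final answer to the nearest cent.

D_1 = 27587.00000
D_2 = 31062.96200
D_3 = 34976.89521
Terminal value at year 3: TV = D_3×(1+g_2)/(r−g_2) = 36865.64755/0.018 = 2048091.53075
P_0 = D_1/(1+r)^1 + D_2/(1+r)^2 + D_3/(1+r)^3 + TV/(1+r)^3
    = 25734.14179 + 27030.45117 + 28392.05972 + 1662512.83028 = 1743669.48296

1743669.48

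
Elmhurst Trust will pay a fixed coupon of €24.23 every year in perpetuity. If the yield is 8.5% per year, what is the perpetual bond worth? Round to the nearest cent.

Level perpetuity: PV = C / r = €24.23 / 0.085 = €285.06

€285.06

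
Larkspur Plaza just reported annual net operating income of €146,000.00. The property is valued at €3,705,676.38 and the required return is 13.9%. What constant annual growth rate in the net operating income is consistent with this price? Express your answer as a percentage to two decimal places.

P = D₀(1+g)/(r−g) ⇒ P(r−g) = D₀(1+g) ⇒ g(P+D₀) = P·r − D₀
g = (P·r − D₀)/(P + D₀) = (€3,705,676.38×0.139 − €146,000.00) / (€3,705,676.38 + €146,000.00) = 0.095826

9.58%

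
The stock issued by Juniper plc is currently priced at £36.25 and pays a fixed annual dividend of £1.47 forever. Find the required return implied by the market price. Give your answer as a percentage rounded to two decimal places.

4.06%

P = C/r ⇒ r = C/P = £1.47/£36.25 = 0.040552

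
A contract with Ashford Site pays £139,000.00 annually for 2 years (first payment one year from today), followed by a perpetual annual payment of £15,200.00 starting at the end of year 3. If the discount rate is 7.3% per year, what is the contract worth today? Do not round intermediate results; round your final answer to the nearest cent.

£431124.53

PV of 2-year annuity: £139,000.00 × [1 − (1+0.073)^−2] / 0.073 = 250273.37972
Perpetuity value at year 2: £15,200.00 / 0.073 = 208219.17808
PV of perpetuity: 208219.17808 / (1+0.073)^2 = 180851.15383
Total PV = 250273.37972 + 180851.15383 = 431124.53355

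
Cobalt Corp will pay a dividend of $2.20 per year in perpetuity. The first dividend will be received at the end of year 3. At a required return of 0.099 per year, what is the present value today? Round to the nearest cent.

Value at end of year 2: C / r = $2.20 / 0.099 = $22.2222
Discount to today: PV = $22.2222 / (1 + 0.099)^2 = $22.2222 / 1.207801 = $18.40

$18.40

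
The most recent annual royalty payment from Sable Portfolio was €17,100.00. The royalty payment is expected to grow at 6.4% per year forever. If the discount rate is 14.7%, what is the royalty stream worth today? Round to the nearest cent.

D₁ = D₀ × (1 + g) = €17,100.00 × 1.064 = €18,194.4000
Growing perpetuity: P = D₁ / (r − g) = €18,194.4000 / (0.147 − 0.064) = €219,209.64

€219209.64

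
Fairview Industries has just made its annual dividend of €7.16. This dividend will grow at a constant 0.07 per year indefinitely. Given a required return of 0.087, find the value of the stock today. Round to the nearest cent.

D₁ = D₀ × (1 + g) = €7.16 × 1.07 = €7.6612
Growing perpetuity: P = D₁ / (r − g) = €7.6612 / (0.087 − 0.07) = €450.66

€450.66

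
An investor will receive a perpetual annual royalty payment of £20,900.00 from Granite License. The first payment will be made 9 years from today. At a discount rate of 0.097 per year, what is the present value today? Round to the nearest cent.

Value at end of year 8: C / r = £20,900.00 / 0.097 = £215,463.9175
Discount to today: PV = £215,463.9175 / (1 + 0.097)^8 = £215,463.9175 / 2.097264 = £102,735.73

£102735.73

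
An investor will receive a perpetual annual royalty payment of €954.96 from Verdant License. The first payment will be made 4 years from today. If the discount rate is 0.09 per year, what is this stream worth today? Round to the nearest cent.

€8193.38

Value at end of year 3: C / r = €954.96 / 0.09 = €10,610.6667
Discount to today: PV = €10,610.6667 / (1 + 0.09)^3 = €10,610.6667 / 1.295029 = €8,193.38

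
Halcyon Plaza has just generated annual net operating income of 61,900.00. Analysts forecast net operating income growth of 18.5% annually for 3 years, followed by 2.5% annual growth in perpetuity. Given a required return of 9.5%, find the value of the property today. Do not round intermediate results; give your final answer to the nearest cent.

1366692.69

D_1 = 73351.50000
D_2 = 86921.52750
D_3 = 103002.01009
Terminal value at year 3: TV = D_3×(1+g_2)/(r−g_2) = 105577.06034/0.07 = 1508243.71914
P_0 = D_1/(1+r)^1 + D_2/(1+r)^2 + D_3/(1+r)^3 + TV/(1+r)^3
    = 66987.67123 + 72493.50722 + 78451.87768 + 1148759.63748 = 1366692.69362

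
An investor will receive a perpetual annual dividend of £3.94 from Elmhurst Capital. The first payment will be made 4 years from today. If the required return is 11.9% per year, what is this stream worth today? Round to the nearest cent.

£23.63

Value at end of year 3: C / r = £3.94 / 0.119 = £33.1092
Discount to today: PV = £33.1092 / (1 + 0.119)^3 = £33.1092 / 1.401168 = £23.63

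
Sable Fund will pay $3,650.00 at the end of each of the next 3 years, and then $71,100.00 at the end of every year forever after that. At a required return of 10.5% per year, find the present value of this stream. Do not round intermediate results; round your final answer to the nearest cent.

$510870.28

PV of 3-year annuity: $3,650.00 × [1 − (1+0.105)^−3] / 0.105 = 8997.70064
Perpetuity value at year 3: $71,100.00 / 0.105 = 677142.85714
PV of perpetuity: 677142.85714 / (1+0.105)^3 = 501872.57897
Total PV = 8997.70064 + 501872.57897 = 510870.27961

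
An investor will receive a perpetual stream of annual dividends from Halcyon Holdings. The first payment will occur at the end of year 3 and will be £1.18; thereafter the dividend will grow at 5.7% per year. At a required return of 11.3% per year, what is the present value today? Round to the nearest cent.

Value at end of year 2: C₁ / (r − g) = £1.18 / (0.113 − 0.057) = £21.0714
Discount to today: PV = £21.0714 / (1 + 0.113)^2 = £21.0714 / 1.238769 = £17.01

£17.01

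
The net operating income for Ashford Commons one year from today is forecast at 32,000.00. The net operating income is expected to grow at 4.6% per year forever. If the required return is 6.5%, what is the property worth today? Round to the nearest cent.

1684210.53

Growing perpetuity: P = D₁ / (r − g) = 32,000.0000 / (0.065 − 0.046) = 1,684,210.53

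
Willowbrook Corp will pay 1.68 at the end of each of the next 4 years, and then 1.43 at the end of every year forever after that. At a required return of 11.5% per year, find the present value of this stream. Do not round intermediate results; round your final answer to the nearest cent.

13.20

PV of 4-year annuity: 1.68 × [1 − (1+0.115)^−4] / 0.115 = 5.15695
Perpetuity value at year 4: 1.43 / 0.115 = 12.43478
PV of perpetuity: 12.43478 / (1+0.115)^4 = 8.04523
Total PV = 5.15695 + 8.04523 = 13.20219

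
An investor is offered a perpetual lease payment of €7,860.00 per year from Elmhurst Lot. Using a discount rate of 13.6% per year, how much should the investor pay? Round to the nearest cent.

€57794.12

Level perpetuity: PV = C / r = €7,860.00 / 0.136 = €57,794.12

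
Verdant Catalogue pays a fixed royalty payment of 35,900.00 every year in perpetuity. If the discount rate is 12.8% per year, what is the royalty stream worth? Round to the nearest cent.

280468.75

Level perpetuity: PV = C / r = 35,900.00 / 0.128 = 280,468.75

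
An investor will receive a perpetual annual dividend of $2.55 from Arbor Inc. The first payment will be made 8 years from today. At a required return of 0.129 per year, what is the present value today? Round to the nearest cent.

Value at end of year 7: C / r = $2.55 / 0.129 = $19.7674
Discount to today: PV = $19.7674 / (1 + 0.129)^7 = $19.7674 / 2.338070 = $8.45

$8.45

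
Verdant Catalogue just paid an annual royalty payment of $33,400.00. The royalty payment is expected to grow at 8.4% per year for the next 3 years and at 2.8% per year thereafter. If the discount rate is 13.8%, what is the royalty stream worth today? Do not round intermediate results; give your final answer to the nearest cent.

$360766.82

D_1 = 36205.60000
D_2 = 39246.87040
D_3 = 42543.60751
Terminal value at year 3: TV = D_3×(1+g_2)/(r−g_2) = 43734.82852/0.11 = 397589.35022
P_0 = D_1/(1+r)^1 + D_2/(1+r)^2 + D_3/(1+r)^3 + TV/(1+r)^3
    = 31815.11424 + 30305.43395 + 28867.39051 + 269778.88584 = 360766.82453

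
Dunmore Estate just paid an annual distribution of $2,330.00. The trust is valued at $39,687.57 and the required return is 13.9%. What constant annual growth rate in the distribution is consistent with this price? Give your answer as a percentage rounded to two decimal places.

P = D₀(1+g)/(r−g) ⇒ P(r−g) = D₀(1+g) ⇒ g(P+D₀) = P·r − D₀
g = (P·r − D₀)/(P + D₀) = ($39,687.57×0.139 − $2,330.00) / ($39,687.57 + $2,330.00) = 0.075839

7.58%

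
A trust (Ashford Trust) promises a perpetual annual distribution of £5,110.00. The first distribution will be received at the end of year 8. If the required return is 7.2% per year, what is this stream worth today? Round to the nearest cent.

£43623.94

Value at end of year 7: C / r = £5,110.00 / 0.072 = £70,972.2222
Discount to today: PV = £70,972.2222 / (1 + 0.072)^7 = £70,972.2222 / 1.626910 = £43,623.94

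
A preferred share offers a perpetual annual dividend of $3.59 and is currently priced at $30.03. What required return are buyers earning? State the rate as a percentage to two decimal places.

11.95%

P = C/r ⇒ r = C/P = $3.59/$30.03 = 0.119547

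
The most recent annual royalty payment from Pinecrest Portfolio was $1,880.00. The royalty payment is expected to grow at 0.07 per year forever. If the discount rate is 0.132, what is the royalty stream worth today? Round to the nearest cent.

D₁ = D₀ × (1 + g) = $1,880.00 × 1.07 = $2,011.6000
Growing perpetuity: P = D₁ / (r − g) = $2,011.6000 / (0.132 − 0.07) = $32,445.16

$32445.16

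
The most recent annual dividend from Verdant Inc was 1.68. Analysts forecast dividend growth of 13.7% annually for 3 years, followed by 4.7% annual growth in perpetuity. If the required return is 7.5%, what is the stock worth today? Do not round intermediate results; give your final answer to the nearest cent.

D_1 = 1.91016
D_2 = 2.17185
D_3 = 2.46940
Terminal value at year 3: TV = D_3×(1+g_2)/(r−g_2) = 2.58546/0.028 = 92.33776
P_0 = D_1/(1+r)^1 + D_2/(1+r)^2 + D_3/(1+r)^3 + TV/(1+r)^3
    = 1.77689 + 1.87937 + 1.98777 + 74.32825 = 79.97229

79.97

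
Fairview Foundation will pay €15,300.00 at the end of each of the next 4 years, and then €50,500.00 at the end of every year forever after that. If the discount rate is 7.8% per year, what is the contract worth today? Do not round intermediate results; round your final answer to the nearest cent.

PV of 4-year annuity: €15,300.00 × [1 − (1+0.078)^−4] / 0.078 = 50901.95862
Perpetuity value at year 4: €50,500.00 / 0.078 = 647435.89744
PV of perpetuity: 647435.89744 / (1+0.078)^4 = 479426.16475
Total PV = 50901.95862 + 479426.16475 = 530328.12336

€530328.12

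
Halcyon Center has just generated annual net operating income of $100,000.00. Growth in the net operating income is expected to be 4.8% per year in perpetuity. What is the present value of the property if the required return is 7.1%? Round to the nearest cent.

$4556521.74

D₁ = D₀ × (1 + g) = $100,000.00 × 1.048 = $104,800.0000
Growing perpetuity: P = D₁ / (r − g) = $104,800.0000 / (0.071 − 0.048) = $4,556,521.74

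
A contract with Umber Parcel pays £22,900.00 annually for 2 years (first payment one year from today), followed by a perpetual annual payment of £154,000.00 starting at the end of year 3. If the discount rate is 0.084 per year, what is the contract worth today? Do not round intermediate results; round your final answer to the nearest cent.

£1600823.22

PV of 2-year annuity: £22,900.00 × [1 − (1+0.084)^−2] / 0.084 = 40613.89415
Perpetuity value at year 2: £154,000.00 / 0.084 = 1833333.33333
PV of perpetuity: 1833333.33333 / (1+0.084)^2 = 1560209.32903
Total PV = 40613.89415 + 1560209.32903 = 1600823.22318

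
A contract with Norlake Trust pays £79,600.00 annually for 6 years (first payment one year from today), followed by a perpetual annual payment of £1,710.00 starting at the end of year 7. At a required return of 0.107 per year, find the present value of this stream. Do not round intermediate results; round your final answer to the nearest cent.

PV of 6-year annuity: £79,600.00 × [1 − (1+0.107)^−6] / 0.107 = 339681.25023
Perpetuity value at year 6: £1,710.00 / 0.107 = 15981.30841
PV of perpetuity: 15981.30841 / (1+0.107)^6 = 8684.13582
Total PV = 339681.25023 + 8684.13582 = 348365.38606

£348365.39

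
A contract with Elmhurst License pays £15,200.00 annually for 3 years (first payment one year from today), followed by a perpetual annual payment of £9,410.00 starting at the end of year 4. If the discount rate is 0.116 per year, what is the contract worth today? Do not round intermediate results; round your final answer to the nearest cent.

PV of 3-year annuity: £15,200.00 × [1 − (1+0.116)^−3] / 0.116 = 36760.24820
Perpetuity value at year 3: £9,410.00 / 0.116 = 81120.68966
PV of perpetuity: 81120.68966 / (1+0.116)^3 = 58363.19389
Total PV = 36760.24820 + 58363.19389 = 95123.44210

£95123.44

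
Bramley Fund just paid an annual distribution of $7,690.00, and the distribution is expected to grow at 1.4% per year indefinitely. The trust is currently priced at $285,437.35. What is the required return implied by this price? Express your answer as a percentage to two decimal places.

D₁ = $7,690.00 × 1.014 = $7,797.6600
P = D₁/(r − g) ⇒ r = D₁/P + g = $7,797.6600/$285,437.35 + 0.014 = 0.027318 + 0.014 = 0.041318

4.13%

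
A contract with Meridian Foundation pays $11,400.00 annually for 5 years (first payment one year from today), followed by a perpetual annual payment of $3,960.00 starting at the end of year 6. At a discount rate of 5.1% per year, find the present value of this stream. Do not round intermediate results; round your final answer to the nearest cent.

PV of 5-year annuity: $11,400.00 × [1 − (1+0.051)^−5] / 0.051 = 49219.89653
Perpetuity value at year 5: $3,960.00 / 0.051 = 77647.05882
PV of perpetuity: 77647.05882 / (1+0.051)^5 = 60549.62108
Total PV = 49219.89653 + 60549.62108 = 109769.51761

$109769.52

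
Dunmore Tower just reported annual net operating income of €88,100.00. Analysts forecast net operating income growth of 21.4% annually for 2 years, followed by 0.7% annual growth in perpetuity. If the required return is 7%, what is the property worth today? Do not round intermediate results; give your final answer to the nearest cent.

D_1 = 106953.40000
D_2 = 129841.42760
Terminal value at year 2: TV = D_2×(1+g_2)/(r−g_2) = 130750.31759/0.063 = 2075401.86656
P_0 = D_1/(1+r)^1 + D_2/(1+r)^2 + TV/(1+r)^2
    = 99956.44860 + 113408.53140 + 1812736.36698 = 2026101.34698

€2026101.35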